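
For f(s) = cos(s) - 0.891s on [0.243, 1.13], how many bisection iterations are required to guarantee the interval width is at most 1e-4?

Initial width b − a = 1.13 − 0.243 = 0.887000.
After n steps the width is (b−a)/2^n; need (b−a)/2^n ≤ 1e-4.
So n ≥ log₂(0.887000/1e-4) = log₂(8870.0000) ≈ 13.1147.
Hence n = 14.

14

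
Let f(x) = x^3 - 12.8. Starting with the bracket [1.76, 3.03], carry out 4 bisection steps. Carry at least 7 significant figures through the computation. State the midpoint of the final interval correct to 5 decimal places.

f(1.760000) = -7.348224, f(3.030000) = 15.018127 (opposite signs)
step 1: m = 2.395000, f(m) = 0.937780 > 0 → root in [1.760000, 2.395000]
step 2: m = 2.077500, f(m) = -3.833497 < 0 → root in [2.077500, 2.395000]
step 3: m = 2.236250, f(m) = -1.616930 < 0 → root in [2.236250, 2.395000]
step 4: m = 2.315625, f(m) = -0.383343 < 0 → root in [2.315625, 2.395000]
Midpoint of [2.315625, 2.395000] = 2.355313

2.35531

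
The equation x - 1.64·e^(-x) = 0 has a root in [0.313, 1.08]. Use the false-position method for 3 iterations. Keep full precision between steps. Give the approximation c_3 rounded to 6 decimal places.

f(0.313000) = -0.886250, f(1.080000) = 0.523063
step 1: c = 0.795330, f(c) = 0.054981 > 0 → new bracket [0.313000, 0.795330]
step 2: c = 0.767155, f(c) = 0.005650 > 0 → new bracket [0.313000, 0.767155]
step 3: c = 0.764278, f(c) = 0.000579 > 0 → new bracket [0.313000, 0.764278]

0.764278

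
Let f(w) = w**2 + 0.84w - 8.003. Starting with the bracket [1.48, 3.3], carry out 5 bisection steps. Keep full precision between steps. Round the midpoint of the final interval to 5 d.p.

f(1.480000) = -4.569400, f(3.300000) = 5.659000 (opposite signs)
step 1: m = 2.390000, f(m) = -0.283300 < 0 → root in [2.390000, 3.300000]
step 2: m = 2.845000, f(m) = 2.480825 > 0 → root in [2.390000, 2.845000]
step 3: m = 2.617500, f(m) = 1.047006 > 0 → root in [2.390000, 2.617500]
step 4: m = 2.503750, f(m) = 0.368914 > 0 → root in [2.390000, 2.503750]
step 5: m = 2.446875, f(m) = 0.039572 > 0 → root in [2.390000, 2.446875]
Midpoint of [2.390000, 2.446875] = 2.418437

2.41844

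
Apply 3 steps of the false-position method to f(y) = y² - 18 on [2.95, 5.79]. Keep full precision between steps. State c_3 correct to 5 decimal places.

False-position update: c = (a·f(b) − b·f(a))/(f(b) − f(a)); replace the endpoint whose sign matches f(c).
f(2.950000) = -9.297500, f(5.790000) = 15.524100
step 1: c = 4.013787, f(c) = -1.889512 < 0 → new bracket [4.013787, 5.790000]
step 2: c = 4.206520, f(c) = -0.305189 < 0 → new bracket [4.206520, 5.790000]
step 3: c = 4.237050, f(c) = -0.047411 < 0 → new bracket [4.237050, 5.790000]

4.23705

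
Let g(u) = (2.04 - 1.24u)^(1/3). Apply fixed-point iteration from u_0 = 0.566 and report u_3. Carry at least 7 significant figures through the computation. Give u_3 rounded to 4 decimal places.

u_1 = g(0.566000) = 1.101969
u_2 = g(1.101969) = 0.876580
u_3 = g(0.876580) = 0.984095

0.9841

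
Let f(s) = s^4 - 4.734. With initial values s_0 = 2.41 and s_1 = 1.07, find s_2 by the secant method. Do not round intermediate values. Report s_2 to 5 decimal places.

Secant update: s_(k+1) = s_k − f(s_k)·(s_k − s_(k-1))/(f(s_k) − f(s_(k-1))).
f(s_0) = 29.000026, f(s_1) = -3.423204
s_2 = 1.070000 - (-3.423204)·(1.070000 - 2.410000)/(-3.423204 - (29.000026)) = 1.211476; f(s_2) = -2.579936

1.21148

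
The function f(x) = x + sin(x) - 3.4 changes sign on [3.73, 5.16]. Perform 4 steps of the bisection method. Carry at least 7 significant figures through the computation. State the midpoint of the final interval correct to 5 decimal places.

f(3.730000) = -0.225037, f(5.160000) = 0.858516 (opposite signs)
step 1: m = 4.445000, f(m) = 0.080536 > 0 → root in [3.730000, 4.445000]
step 2: m = 4.087500, f(m) = -0.123528 < 0 → root in [4.087500, 4.445000]
step 3: m = 4.266250, f(m) = -0.035870 < 0 → root in [4.266250, 4.445000]
step 4: m = 4.355625, f(m) = 0.018593 > 0 → root in [4.266250, 4.355625]
Midpoint of [4.266250, 4.355625] = 4.310937

4.31094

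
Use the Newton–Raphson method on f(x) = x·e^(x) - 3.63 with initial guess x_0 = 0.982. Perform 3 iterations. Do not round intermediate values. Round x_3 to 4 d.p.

1.1497

Newton update: x ← x − f(x)/f'(x).
f'(x) = (x + 1)·e^(x)
x_0 = 0.982000: f = -1.008266, f' = 5.291525 → x_1 = 0.982000 - (-1.008266)/(5.291525) = 1.172544
x_1 = 1.172544: f = 0.157548, f' = 7.017746 → x_2 = 1.172544 - (0.157548)/(7.017746) = 1.150094
x_2 = 1.150094: f = 0.002557, f' = 6.791046 → x_3 = 1.150094 - (0.002557)/(6.791046) = 1.149717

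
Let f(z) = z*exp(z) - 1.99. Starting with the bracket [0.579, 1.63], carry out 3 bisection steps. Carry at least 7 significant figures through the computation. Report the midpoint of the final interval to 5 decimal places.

f(0.579000) = -0.956917, f(1.630000) = 6.329316 (opposite signs)
step 1: m = 1.104500, f(m) = 1.343066 > 0 → root in [0.579000, 1.104500]
step 2: m = 0.841750, f(m) = -0.036783 < 0 → root in [0.841750, 1.104500]
step 3: m = 0.973125, f(m) = 0.585084 > 0 → root in [0.841750, 0.973125]
Midpoint of [0.841750, 0.973125] = 0.907437

0.90744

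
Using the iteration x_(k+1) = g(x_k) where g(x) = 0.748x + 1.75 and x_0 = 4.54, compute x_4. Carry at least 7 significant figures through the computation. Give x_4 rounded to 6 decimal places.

6.191746

x_1 = g(4.540000) = 5.145920
x_2 = g(5.145920) = 5.599148
x_3 = g(5.599148) = 5.938163
x_4 = g(5.938163) = 6.191746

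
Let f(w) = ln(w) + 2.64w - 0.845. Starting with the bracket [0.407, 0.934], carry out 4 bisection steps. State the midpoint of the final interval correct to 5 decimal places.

0.55522

f(0.407000) = -0.669462, f(0.934000) = 1.552481 (opposite signs)
step 1: m = 0.670500, f(m) = 0.525388 > 0 → root in [0.407000, 0.670500]
step 2: m = 0.538750, f(m) = -0.041204 < 0 → root in [0.538750, 0.670500]
step 3: m = 0.604625, f(m) = 0.248063 > 0 → root in [0.538750, 0.604625]
step 4: m = 0.571687, f(m) = 0.105092 > 0 → root in [0.538750, 0.571687]
Midpoint of [0.538750, 0.571687] = 0.555219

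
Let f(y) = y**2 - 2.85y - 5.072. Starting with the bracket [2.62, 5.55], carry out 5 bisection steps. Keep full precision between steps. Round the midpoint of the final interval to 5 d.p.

f(2.620000) = -5.674600, f(5.550000) = 9.913000 (opposite signs)
step 1: m = 4.085000, f(m) = -0.027025 < 0 → root in [4.085000, 5.550000]
step 2: m = 4.817500, f(m) = 4.406431 > 0 → root in [4.085000, 4.817500]
step 3: m = 4.451250, f(m) = 2.055564 > 0 → root in [4.085000, 4.451250]
step 4: m = 4.268125, f(m) = 0.980735 > 0 → root in [4.085000, 4.268125]
step 5: m = 4.176562, f(m) = 0.468471 > 0 → root in [4.085000, 4.176562]
Midpoint of [4.085000, 4.176562] = 4.130781

4.13078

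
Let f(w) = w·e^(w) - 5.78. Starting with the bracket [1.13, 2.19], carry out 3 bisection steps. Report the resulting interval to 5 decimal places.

[1.39500, 1.52750]

f(1.130000) = -2.281908, f(2.190000) = 13.788117 (opposite signs)
step 1: m = 1.660000, f(m) = 2.950456 > 0 → root in [1.130000, 1.660000]
step 2: m = 1.395000, f(m) = -0.151210 < 0 → root in [1.395000, 1.660000]
step 3: m = 1.527500, f(m) = 1.256651 > 0 → root in [1.395000, 1.527500]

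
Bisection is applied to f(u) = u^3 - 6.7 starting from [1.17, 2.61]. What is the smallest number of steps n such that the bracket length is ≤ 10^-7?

Initial width b − a = 2.61 − 1.17 = 1.440000.
After n steps the width is (b−a)/2^n; need (b−a)/2^n ≤ 10^-7.
So n ≥ log₂(1.440000/10^-7) = log₂(14400000.0000) ≈ 23.7796.
Hence n = 24.

24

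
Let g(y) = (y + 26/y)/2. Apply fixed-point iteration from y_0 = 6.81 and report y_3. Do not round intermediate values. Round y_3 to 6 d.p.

5.099021

y_1 = g(6.810000) = 5.313957
y_2 = g(5.313957) = 5.103366
y_3 = g(5.103366) = 5.099021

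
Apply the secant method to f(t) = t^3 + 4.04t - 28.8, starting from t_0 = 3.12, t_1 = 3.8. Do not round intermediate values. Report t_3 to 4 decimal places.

f(t_0) = 14.176128, f(t_1) = 41.424000
t_2 = 3.800000 - (41.424000)·(3.800000 - 3.120000)/(41.424000 - (14.176128)) = 2.766219; f(t_2) = 3.542555
t_3 = 2.766219 - (3.542555)·(2.766219 - 3.800000)/(3.542555 - (41.424000)) = 2.669544; f(t_3) = 1.009358

2.6695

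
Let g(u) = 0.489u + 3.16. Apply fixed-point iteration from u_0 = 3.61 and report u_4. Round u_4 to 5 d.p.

6.03678

u_1 = g(3.610000) = 4.925290
u_2 = g(4.925290) = 5.568467
u_3 = g(5.568467) = 5.882980
u_4 = g(5.882980) = 6.036777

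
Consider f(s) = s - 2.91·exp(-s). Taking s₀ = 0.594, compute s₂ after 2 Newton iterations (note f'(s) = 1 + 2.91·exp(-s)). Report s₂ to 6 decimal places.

s_0 = 0.594000: f = -1.012653, f' = 2.606653 → s_1 = 0.594000 - (-1.012653)/(2.606653) = 0.982488
s_1 = 0.982488: f = -0.106954, f' = 2.089442 → s_2 = 0.982488 - (-0.106954)/(2.089442) = 1.033676

1.033676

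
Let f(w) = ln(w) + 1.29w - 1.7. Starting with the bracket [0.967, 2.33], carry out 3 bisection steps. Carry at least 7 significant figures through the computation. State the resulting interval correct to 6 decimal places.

[1.137375, 1.307750]

f(0.967000) = -0.486127, f(2.330000) = 2.151568 (opposite signs)
step 1: m = 1.648500, f(m) = 0.926431 > 0 → root in [0.967000, 1.648500]
step 2: m = 1.307750, f(m) = 0.255306 > 0 → root in [0.967000, 1.307750]
step 3: m = 1.137375, f(m) = -0.104063 < 0 → root in [1.137375, 1.307750]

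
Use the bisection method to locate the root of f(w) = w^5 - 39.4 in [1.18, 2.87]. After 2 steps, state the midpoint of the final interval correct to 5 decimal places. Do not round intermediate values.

2.23625

f(1.180000) = -37.112242, f(2.870000) = 155.319517 (opposite signs)
step 1: m = 2.025000, f(m) = -5.349371 < 0 → root in [2.025000, 2.870000]
step 2: m = 2.447500, f(m) = 48.424058 > 0 → root in [2.025000, 2.447500]
Midpoint of [2.025000, 2.447500] = 2.236250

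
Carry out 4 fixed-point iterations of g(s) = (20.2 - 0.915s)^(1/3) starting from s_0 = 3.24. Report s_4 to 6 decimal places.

2.611513

s_1 = g(3.240000) = 2.583095
s_2 = g(2.583095) = 2.612781
s_3 = g(2.612781) = 2.611454
s_4 = g(2.611454) = 2.611513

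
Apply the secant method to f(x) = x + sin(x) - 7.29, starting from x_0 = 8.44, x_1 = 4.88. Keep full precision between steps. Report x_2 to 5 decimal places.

f(x_0) = 1.983149, f(x_1) = -3.395986
x_2 = 4.880000 - (-3.395986)·(4.880000 - 8.440000)/(-3.395986 - (1.983149)) = 7.127519; f(x_2) = 0.585048

7.12752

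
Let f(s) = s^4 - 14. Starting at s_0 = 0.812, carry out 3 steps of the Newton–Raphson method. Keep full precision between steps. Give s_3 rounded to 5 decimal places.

4.04961

f'(s) = 4s^3
s_0 = 0.812000: f = -13.565265, f' = 2.141549 → s_1 = 0.812000 - (-13.565265)/(2.141549) = 7.146323
s_1 = 7.146323: f = 2594.138289, f' = 1459.849053 → s_2 = 7.146323 - (2594.138289)/(1459.849053) = 5.369332
s_2 = 5.369332: f = 817.153376, f' = 619.185634 → s_3 = 5.369332 - (817.153376)/(619.185634) = 4.049610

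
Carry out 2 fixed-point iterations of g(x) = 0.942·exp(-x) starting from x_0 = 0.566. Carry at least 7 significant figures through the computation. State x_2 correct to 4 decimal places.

x_1 = g(0.566000) = 0.534860
x_2 = g(0.534860) = 0.551778

0.5518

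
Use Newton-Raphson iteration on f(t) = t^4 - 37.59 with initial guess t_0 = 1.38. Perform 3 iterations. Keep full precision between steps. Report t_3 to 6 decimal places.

f'(t) = 4t^3
t_0 = 1.380000: f = -33.963261, f' = 10.512288 → t_1 = 1.380000 - (-33.963261)/(10.512288) = 4.610815
t_1 = 4.610815: f = 414.381336, f' = 392.096676 → t_2 = 4.610815 - (414.381336)/(392.096676) = 3.553981
t_2 = 3.553981: f = 121.946568, f' = 179.558172 → t_3 = 3.553981 - (121.946568)/(179.558172) = 2.874833

2.874833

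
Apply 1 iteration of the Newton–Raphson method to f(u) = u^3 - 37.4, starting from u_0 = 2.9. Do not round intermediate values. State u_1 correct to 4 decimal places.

f'(u) = 3u^2
u_0 = 2.900000: f = -13.011000, f' = 25.230000 → u_1 = 2.900000 - (-13.011000)/(25.230000) = 3.415696

3.4157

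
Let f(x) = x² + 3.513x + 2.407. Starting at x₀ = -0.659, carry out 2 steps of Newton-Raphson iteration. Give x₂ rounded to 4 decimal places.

f'(x) = 2x + 3.513
x_0 = -0.659000: f = 0.526214, f' = 2.195000 → x_1 = -0.659000 - (0.526214)/(2.195000) = -0.898733
x_1 = -0.898733: f = 0.057472, f' = 1.715534 → x_2 = -0.898733 - (0.057472)/(1.715534) = -0.932234

-0.9322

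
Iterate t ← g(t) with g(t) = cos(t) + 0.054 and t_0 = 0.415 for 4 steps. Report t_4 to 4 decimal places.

t_1 = g(0.415000) = 0.969116
t_2 = g(0.969116) = 0.620028
t_3 = g(0.620028) = 0.867862
t_4 = g(0.867862) = 0.700459

0.7005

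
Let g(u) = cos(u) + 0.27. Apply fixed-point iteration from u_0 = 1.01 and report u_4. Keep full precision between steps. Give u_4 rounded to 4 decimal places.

u_1 = g(1.010000) = 0.801861
u_2 = g(0.801861) = 0.965371
u_3 = g(0.965371) = 0.839112
u_4 = g(0.839112) = 0.938124

0.9381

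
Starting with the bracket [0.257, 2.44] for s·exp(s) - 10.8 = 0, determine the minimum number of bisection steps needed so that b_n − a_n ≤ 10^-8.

28

Initial width b − a = 2.44 − 0.257 = 2.183000.
After n steps the width is (b−a)/2^n; need (b−a)/2^n ≤ 10^-8.
So n ≥ log₂(2.183000/10^-8) = log₂(218300000.0000) ≈ 27.7017.
Hence n = 28.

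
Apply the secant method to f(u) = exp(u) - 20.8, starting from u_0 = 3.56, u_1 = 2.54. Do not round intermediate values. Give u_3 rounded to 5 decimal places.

f(u_0) = 14.363197, f(u_1) = -8.120329
u_2 = 2.540000 - (-8.120329)·(2.540000 - 3.560000)/(-8.120329 - (14.363197)) = 2.908391; f(u_2) = -2.472708
u_3 = 2.908391 - (-2.472708)·(2.908391 - 2.540000)/(-2.472708 - (-8.120329)) = 3.069685; f(u_3) = 0.735113

3.06968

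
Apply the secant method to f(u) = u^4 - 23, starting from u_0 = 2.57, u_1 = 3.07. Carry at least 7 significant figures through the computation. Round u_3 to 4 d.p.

f(u_0) = 20.624704, f(u_1) = 65.828740
u_2 = 3.070000 - (65.828740)·(3.070000 - 2.570000)/(65.828740 - (20.624704)) = 2.341871; f(u_2) = 7.078202
u_3 = 2.341871 - (7.078202)·(2.341871 - 3.070000)/(7.078202 - (65.828740)) = 2.254147; f(u_3) = 2.818367

2.2541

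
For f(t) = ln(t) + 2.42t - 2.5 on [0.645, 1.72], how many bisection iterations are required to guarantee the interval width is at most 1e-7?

24

Initial width b − a = 1.72 − 0.645 = 1.075000.
After n steps the width is (b−a)/2^n; need (b−a)/2^n ≤ 1e-7.
So n ≥ log₂(1.075000/1e-7) = log₂(10750000.0000) ≈ 23.3578.
Hence n = 24.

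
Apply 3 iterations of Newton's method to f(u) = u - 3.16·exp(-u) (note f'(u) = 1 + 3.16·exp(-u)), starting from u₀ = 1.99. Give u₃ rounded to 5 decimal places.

1.07667

u_0 = 1.990000: f = 1.558042, f' = 1.431958 → u_1 = 1.990000 - (1.558042)/(1.431958) = 0.901949
u_1 = 0.901949: f = -0.380309, f' = 2.282258 → u_2 = 0.901949 - (-0.380309)/(2.282258) = 1.068586
u_2 = 1.068586: f = -0.016854, f' = 2.085440 → u_3 = 1.068586 - (-0.016854)/(2.085440) = 1.076668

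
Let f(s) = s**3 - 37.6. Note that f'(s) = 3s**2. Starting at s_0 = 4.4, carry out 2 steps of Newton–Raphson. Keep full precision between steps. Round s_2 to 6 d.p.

3.364667

s_0 = 4.400000: f = 47.584000, f' = 58.080000 → s_1 = 4.400000 - (47.584000)/(58.080000) = 3.580716
s_1 = 3.580716: f = 8.310257, f' = 38.464587 → s_2 = 3.580716 - (8.310257)/(38.464587) = 3.364667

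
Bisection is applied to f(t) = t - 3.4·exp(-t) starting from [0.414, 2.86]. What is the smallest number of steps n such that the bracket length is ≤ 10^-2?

8

Initial width b − a = 2.86 − 0.414 = 2.446000.
After n steps the width is (b−a)/2^n; need (b−a)/2^n ≤ 10^-2.
So n ≥ log₂(2.446000/10^-2) = log₂(244.6000) ≈ 7.9343.
Hence n = 8.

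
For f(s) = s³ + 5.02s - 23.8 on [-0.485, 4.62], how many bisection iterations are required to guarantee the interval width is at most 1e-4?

Initial width b − a = 4.62 − -0.485 = 5.105000.
After n steps the width is (b−a)/2^n; need (b−a)/2^n ≤ 1e-4.
So n ≥ log₂(5.105000/1e-4) = log₂(51050.0000) ≈ 15.6396.
Hence n = 16.

16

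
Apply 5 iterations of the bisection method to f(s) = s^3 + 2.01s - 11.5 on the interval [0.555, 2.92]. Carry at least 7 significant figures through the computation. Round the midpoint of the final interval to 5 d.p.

1.99617

f(0.555000) = -10.213496, f(2.920000) = 19.266288 (opposite signs)
step 1: m = 1.737500, f(m) = -2.762275 < 0 → root in [1.737500, 2.920000]
step 2: m = 2.328750, f(m) = 5.809777 > 0 → root in [1.737500, 2.328750]
step 3: m = 2.033125, f(m) = 0.990701 > 0 → root in [1.737500, 2.033125]
step 4: m = 1.885312, f(m) = -1.009361 < 0 → root in [1.885312, 2.033125]
step 5: m = 1.959219, f(m) = -0.041434 < 0 → root in [1.959219, 2.033125]
Midpoint of [1.959219, 2.033125] = 1.996172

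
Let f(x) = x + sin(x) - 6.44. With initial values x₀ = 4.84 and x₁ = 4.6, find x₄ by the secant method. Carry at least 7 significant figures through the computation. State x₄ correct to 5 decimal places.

f(x_0) = -2.591869, f(x_1) = -2.833691
x_2 = 4.600000 - (-2.833691)·(4.600000 - 4.840000)/(-2.833691 - (-2.591869)) = 7.412338; f(x_2) = 1.876388
x_3 = 7.412338 - (1.876388)·(7.412338 - 4.600000)/(1.876388 - (-2.833691)) = 6.291967; f(x_3) = -0.139252
x_4 = 6.291967 - (-0.139252)·(6.291967 - 7.412338)/(-0.139252 - (1.876388)) = 6.369368; f(x_4) = 0.015445

6.36937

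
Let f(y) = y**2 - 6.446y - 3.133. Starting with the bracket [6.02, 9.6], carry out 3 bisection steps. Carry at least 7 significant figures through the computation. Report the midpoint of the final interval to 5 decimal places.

6.69125

f(6.020000) = -5.697520, f(9.600000) = 27.145400 (opposite signs)
step 1: m = 7.810000, f(m) = 7.519840 > 0 → root in [6.020000, 7.810000]
step 2: m = 6.915000, f(m) = 0.110135 > 0 → root in [6.020000, 6.915000]
step 3: m = 6.467500, f(m) = -2.993949 < 0 → root in [6.467500, 6.915000]
Midpoint of [6.467500, 6.915000] = 6.691250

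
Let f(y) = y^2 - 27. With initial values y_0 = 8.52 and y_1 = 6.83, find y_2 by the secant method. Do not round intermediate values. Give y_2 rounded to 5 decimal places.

Secant update: y_(k+1) = y_k − f(y_k)·(y_k − y_(k-1))/(f(y_k) − f(y_(k-1))).
f(y_0) = 45.590400, f(y_1) = 19.648900
y_2 = 6.830000 - (19.648900)·(6.830000 - 8.520000)/(19.648900 - (45.590400)) = 5.549941; f(y_2) = 3.801849

5.54994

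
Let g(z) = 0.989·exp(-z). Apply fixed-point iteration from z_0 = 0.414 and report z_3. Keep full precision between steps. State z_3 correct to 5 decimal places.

0.59129

z_1 = g(0.414000) = 0.653730
z_2 = g(0.653730) = 0.514381
z_3 = g(0.514381) = 0.591294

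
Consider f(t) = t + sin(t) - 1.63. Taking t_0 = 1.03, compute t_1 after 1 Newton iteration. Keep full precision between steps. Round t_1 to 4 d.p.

0.8601

Newton update: t ← t − f(t)/f'(t).
f'(t) = 1 + cos(t)
t_0 = 1.030000: f = 0.257299, f' = 1.514819 → t_1 = 1.030000 - (0.257299)/(1.514819) = 0.860145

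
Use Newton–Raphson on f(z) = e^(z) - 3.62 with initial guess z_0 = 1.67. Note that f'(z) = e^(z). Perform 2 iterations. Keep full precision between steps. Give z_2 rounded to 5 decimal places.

1.28854

z_0 = 1.670000: f = 1.692168, f' = 5.312168 → z_1 = 1.670000 - (1.692168)/(5.312168) = 1.351454
z_1 = 1.351454: f = 0.243040, f' = 3.863040 → z_2 = 1.351454 - (0.243040)/(3.863040) = 1.288540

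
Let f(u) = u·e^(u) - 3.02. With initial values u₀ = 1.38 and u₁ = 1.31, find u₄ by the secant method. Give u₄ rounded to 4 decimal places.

1.0537

f(u_0) = 2.465364, f(u_1) = 1.835088
u_2 = 1.310000 - (1.835088)·(1.310000 - 1.380000)/(1.835088 - (2.465364)) = 1.106191; f(u_2) = 0.323818
u_3 = 1.106191 - (0.323818)·(1.106191 - 1.310000)/(0.323818 - (1.835088)) = 1.062521; f(u_3) = 0.054570
u_4 = 1.062521 - (0.054570)·(1.062521 - 1.106191)/(0.054570 - (0.323818)) = 1.053670; f(u_4) = 0.002092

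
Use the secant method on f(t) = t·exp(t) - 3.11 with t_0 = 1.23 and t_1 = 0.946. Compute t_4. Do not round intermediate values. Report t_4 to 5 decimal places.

Secant update: t_(k+1) = t_k − f(t_k)·(t_k − t_(k-1))/(f(t_k) − f(t_(k-1))).
f(t_0) = 1.098112, f(t_1) = -0.673683
t_2 = 0.946000 - (-0.673683)·(0.946000 - 1.230000)/(-0.673683 - (1.098112)) = 1.053984; f(t_2) = -0.086056
t_3 = 1.053984 - (-0.086056)·(1.053984 - 0.946000)/(-0.086056 - (-0.673683)) = 1.069798; f(t_3) = 0.008239
t_4 = 1.069798 - (0.008239)·(1.069798 - 1.053984)/(0.008239 - (-0.086056)) = 1.068417; f(t_4) = -0.000089

1.06842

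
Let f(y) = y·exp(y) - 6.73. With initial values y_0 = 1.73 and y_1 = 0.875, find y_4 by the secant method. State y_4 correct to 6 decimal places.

Secant update: y_(k+1) = y_k − f(y_k)·(y_k − y_(k-1))/(f(y_k) − f(y_(k-1))).
f(y_0) = 3.028331, f(y_1) = -4.630984
y_2 = 0.875000 - (-4.630984)·(0.875000 - 1.730000)/(-4.630984 - (3.028331)) = 1.391951; f(y_2) = -1.130611
y_3 = 1.391951 - (-1.130611)·(1.391951 - 0.875000)/(-1.130611 - (-4.630984)) = 1.558925; f(y_3) = 0.680673
y_4 = 1.558925 - (0.680673)·(1.558925 - 1.391951)/(0.680673 - (-1.130611)) = 1.496177; f(y_4) = -0.050188

1.496177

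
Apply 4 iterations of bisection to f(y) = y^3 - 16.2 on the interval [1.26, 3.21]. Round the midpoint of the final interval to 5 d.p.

f(1.260000) = -14.199624, f(3.210000) = 16.876161 (opposite signs)
step 1: m = 2.235000, f(m) = -5.035672 < 0 → root in [2.235000, 3.210000]
step 2: m = 2.722500, f(m) = 3.979187 > 0 → root in [2.235000, 2.722500]
step 3: m = 2.478750, f(m) = -0.970060 < 0 → root in [2.478750, 2.722500]
step 4: m = 2.600625, f(m) = 1.388678 > 0 → root in [2.478750, 2.600625]
Midpoint of [2.478750, 2.600625] = 2.539687

2.53969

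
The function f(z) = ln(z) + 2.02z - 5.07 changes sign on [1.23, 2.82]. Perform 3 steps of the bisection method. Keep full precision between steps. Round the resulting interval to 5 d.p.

[2.02500, 2.22375]

f(1.230000) = -2.378386, f(2.820000) = 1.663137 (opposite signs)
step 1: m = 2.025000, f(m) = -0.273930 < 0 → root in [2.025000, 2.820000]
step 2: m = 2.422500, f(m) = 0.708250 > 0 → root in [2.025000, 2.422500]
step 3: m = 2.223750, f(m) = 0.221170 > 0 → root in [2.025000, 2.223750]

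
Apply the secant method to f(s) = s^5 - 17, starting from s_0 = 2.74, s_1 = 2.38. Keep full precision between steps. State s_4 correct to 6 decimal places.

Secant update: s_(k+1) = s_k − f(s_k)·(s_k − s_(k-1))/(f(s_k) − f(s_(k-1))).
f(s_0) = 137.437518, f(s_1) = 59.363317
s_2 = 2.380000 - (59.363317)·(2.380000 - 2.740000)/(59.363317 - (137.437518)) = 2.106276; f(s_2) = 24.454936
s_3 = 2.106276 - (24.454936)·(2.106276 - 2.380000)/(24.454936 - (59.363317)) = 1.914519; f(s_3) = 8.721654
s_4 = 1.914519 - (8.721654)·(1.914519 - 2.106276)/(8.721654 - (24.454936)) = 1.808220; f(s_4) = 2.331109

1.808220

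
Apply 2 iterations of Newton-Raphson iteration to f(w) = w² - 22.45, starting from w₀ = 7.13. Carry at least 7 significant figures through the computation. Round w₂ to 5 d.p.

Newton update: w ← w − f(w)/f'(w).
f'(w) = 2w
w_0 = 7.130000: f = 28.386900, f' = 14.260000 → w_1 = 7.130000 - (28.386900)/(14.260000) = 5.139334
w_1 = 5.139334: f = 3.962752, f' = 10.278668 → w_2 = 5.139334 - (3.962752)/(10.278668) = 4.753802

4.75380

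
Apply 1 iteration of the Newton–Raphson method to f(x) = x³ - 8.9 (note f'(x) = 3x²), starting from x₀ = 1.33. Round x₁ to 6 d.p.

2.563792

x_0 = 1.330000: f = -6.547363, f' = 5.306700 → x_1 = 1.330000 - (-6.547363)/(5.306700) = 2.563792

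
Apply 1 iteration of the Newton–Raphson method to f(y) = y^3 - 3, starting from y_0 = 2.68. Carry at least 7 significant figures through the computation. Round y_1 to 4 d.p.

Newton update: y ← y − f(y)/f'(y).
f'(y) = 3y^2
y_0 = 2.680000: f = 16.248832, f' = 21.547200 → y_1 = 2.680000 - (16.248832)/(21.547200) = 1.925896

1.9259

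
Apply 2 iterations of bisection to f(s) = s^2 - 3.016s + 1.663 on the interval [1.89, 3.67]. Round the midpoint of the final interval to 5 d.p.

2.11250

f(1.890000) = -0.465140, f(3.670000) = 4.063180 (opposite signs)
step 1: m = 2.780000, f(m) = 1.006920 > 0 → root in [1.890000, 2.780000]
step 2: m = 2.335000, f(m) = 0.072865 > 0 → root in [1.890000, 2.335000]
Midpoint of [1.890000, 2.335000] = 2.112500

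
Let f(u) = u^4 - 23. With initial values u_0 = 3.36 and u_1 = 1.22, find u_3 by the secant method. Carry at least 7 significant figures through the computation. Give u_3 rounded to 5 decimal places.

3.09327

f(u_0) = 104.455068, f(u_1) = -20.784665
u_2 = 1.220000 - (-20.784665)·(1.220000 - 3.360000)/(-20.784665 - (104.455068)) = 1.575152; f(u_2) = -16.844119
u_3 = 1.575152 - (-16.844119)·(1.575152 - 1.220000)/(-16.844119 - (-20.784665)) = 3.093274; f(u_3) = 68.553162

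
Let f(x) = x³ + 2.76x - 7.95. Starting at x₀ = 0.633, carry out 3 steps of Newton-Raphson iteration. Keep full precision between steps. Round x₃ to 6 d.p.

f'(x) = 3x² + 2.76
x_0 = 0.633000: f = -5.949284, f' = 3.962067 → x_1 = 0.633000 - (-5.949284)/(3.962067) = 2.134561
x_1 = 2.134561: f = 7.667191, f' = 16.429047 → x_2 = 2.134561 - (7.667191)/(16.429047) = 1.667876
x_2 = 1.667876: f = 1.293048, f' = 11.105427 → x_3 = 1.667876 - (1.293048)/(11.105427) = 1.551442

1.551442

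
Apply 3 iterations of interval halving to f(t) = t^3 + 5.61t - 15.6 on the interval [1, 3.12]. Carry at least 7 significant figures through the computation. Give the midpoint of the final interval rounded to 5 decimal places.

f(1.000000) = -8.990000, f(3.120000) = 32.274528 (opposite signs)
step 1: m = 2.060000, f(m) = 4.698416 > 0 → root in [1.000000, 2.060000]
step 2: m = 1.530000, f(m) = -3.435123 < 0 → root in [1.530000, 2.060000]
step 3: m = 1.795000, f(m) = 0.253485 > 0 → root in [1.530000, 1.795000]
Midpoint of [1.530000, 1.795000] = 1.662500

1.66250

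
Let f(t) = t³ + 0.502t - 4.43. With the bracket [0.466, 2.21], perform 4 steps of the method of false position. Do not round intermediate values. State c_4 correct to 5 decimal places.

f(0.466000) = -4.094873, f(2.210000) = 7.473281
step 1: c = 1.083338, f(c) = -2.614737 < 0 → new bracket [1.083338, 2.210000]
step 2: c = 1.375360, f(c) = -1.137918 < 0 → new bracket [1.375360, 2.210000]
step 3: c = 1.485653, f(c) = -0.405124 < 0 → new bracket [1.485653, 2.210000]
step 4: c = 1.522900, f(c) = -0.133557 < 0 → new bracket [1.522900, 2.210000]

1.52290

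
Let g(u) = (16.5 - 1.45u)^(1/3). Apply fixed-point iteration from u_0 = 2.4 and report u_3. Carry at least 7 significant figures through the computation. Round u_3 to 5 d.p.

2.35632

u_1 = g(2.400000) = 2.352540
u_2 = g(2.352540) = 2.356677
u_3 = g(2.356677) = 2.356317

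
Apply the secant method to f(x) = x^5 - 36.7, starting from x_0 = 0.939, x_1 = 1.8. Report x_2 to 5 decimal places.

f(x_0) = -35.969991, f(x_1) = -17.804320
x_2 = 1.800000 - (-17.804320)·(1.800000 - 0.939000)/(-17.804320 - (-35.969991)) = 2.643873; f(x_2) = 92.482279

2.64387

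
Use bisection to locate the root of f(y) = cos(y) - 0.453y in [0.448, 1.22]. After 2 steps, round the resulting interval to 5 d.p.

f(0.448000) = 0.698371, f(1.220000) = -0.209014 (opposite signs)
step 1: m = 0.834000, f(m) = 0.294117 > 0 → root in [0.834000, 1.220000]
step 2: m = 1.027000, f(m) = 0.052157 > 0 → root in [1.027000, 1.220000]

[1.02700, 1.22000]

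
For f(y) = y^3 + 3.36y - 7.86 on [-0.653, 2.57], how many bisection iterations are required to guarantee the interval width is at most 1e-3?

Initial width b − a = 2.57 − -0.653 = 3.223000.
After n steps the width is (b−a)/2^n; need (b−a)/2^n ≤ 1e-3.
So n ≥ log₂(3.223000/1e-3) = log₂(3223.0000) ≈ 11.6542.
Hence n = 12.

12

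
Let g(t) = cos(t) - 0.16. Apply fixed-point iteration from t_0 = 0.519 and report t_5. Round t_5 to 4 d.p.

t_1 = g(0.519000) = 0.708316
t_2 = g(0.708316) = 0.599459
t_3 = g(0.599459) = 0.665641
t_4 = g(0.665641) = 0.626521
t_5 = g(0.626521) = 0.650072

0.6501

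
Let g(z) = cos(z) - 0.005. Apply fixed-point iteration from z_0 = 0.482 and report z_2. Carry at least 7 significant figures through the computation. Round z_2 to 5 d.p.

z_1 = g(0.482000) = 0.881070
z_2 = g(0.881070) = 0.631326

0.63133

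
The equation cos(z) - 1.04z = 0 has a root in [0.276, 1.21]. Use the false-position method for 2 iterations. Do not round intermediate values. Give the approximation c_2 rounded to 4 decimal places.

False-position update: c = (a·f(b) − b·f(a))/(f(b) − f(a)); replace the endpoint whose sign matches f(c).
f(0.276000) = 0.675113, f(1.210000) = -0.905381
step 1: c = 0.674961, f(c) = 0.078772 > 0 → new bracket [0.674961, 1.210000]
step 2: c = 0.717786, f(c) = 0.006767 > 0 → new bracket [0.717786, 1.210000]

0.7178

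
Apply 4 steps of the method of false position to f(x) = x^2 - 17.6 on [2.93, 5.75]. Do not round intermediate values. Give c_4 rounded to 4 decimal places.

f(2.930000) = -9.015100, f(5.750000) = 15.462500
step 1: c = 3.968606, f(c) = -1.850166 < 0 → new bracket [3.968606, 5.750000]
step 2: c = 4.158980, f(c) = -0.302888 < 0 → new bracket [4.158980, 5.750000]
step 3: c = 4.189547, f(c) = -0.047698 < 0 → new bracket [4.189547, 5.750000]
step 4: c = 4.194346, f(c) = -0.007465 < 0 → new bracket [4.194346, 5.750000]

4.1943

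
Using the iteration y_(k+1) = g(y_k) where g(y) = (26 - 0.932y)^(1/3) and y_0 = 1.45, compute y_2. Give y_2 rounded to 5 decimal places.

y_1 = g(1.450000) = 2.910253
y_2 = g(2.910253) = 2.855673

2.85567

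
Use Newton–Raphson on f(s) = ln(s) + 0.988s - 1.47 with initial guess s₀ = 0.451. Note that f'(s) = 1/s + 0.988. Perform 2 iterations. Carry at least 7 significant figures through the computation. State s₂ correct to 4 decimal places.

s_0 = 0.451000: f = -1.820700, f' = 3.205295 → s_1 = 0.451000 - (-1.820700)/(3.205295) = 1.019029
s_1 = 1.019029: f = -0.444349, f' = 1.969326 → s_2 = 1.019029 - (-0.444349)/(1.969326) = 1.244664

1.2447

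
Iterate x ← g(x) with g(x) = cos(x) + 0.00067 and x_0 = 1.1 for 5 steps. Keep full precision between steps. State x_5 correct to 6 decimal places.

x_1 = g(1.100000) = 0.454266
x_2 = g(0.454266) = 0.899253
x_3 = g(0.899253) = 0.622865
x_4 = g(0.622865) = 0.812881
x_5 = g(0.812881) = 0.688079

0.688079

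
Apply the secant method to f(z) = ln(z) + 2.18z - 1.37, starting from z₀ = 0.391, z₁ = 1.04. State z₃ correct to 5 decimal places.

0.75472

f(z_0) = -1.456668, f(z_1) = 0.936421
z_2 = 1.040000 - (0.936421)·(1.040000 - 0.391000)/(0.936421 - (-1.456668)) = 0.786045; f(z_2) = 0.102836
z_3 = 0.786045 - (0.102836)·(0.786045 - 1.040000)/(0.102836 - (0.936421)) = 0.754715; f(z_3) = -0.006135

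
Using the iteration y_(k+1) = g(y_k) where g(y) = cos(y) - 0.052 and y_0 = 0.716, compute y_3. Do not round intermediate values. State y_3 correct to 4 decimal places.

y_1 = g(0.716000) = 0.702437
y_2 = g(0.702437) = 0.711270
y_3 = g(0.711270) = 0.705534

0.7055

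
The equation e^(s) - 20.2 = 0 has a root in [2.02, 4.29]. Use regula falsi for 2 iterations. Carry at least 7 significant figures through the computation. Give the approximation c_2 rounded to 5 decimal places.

2.71337

f(2.020000) = -12.661675, f(4.290000) = 52.766468
step 1: c = 2.459291, f(c) = -8.503483 < 0 → new bracket [2.459291, 4.290000]
step 2: c = 2.713370, f(c) = -5.119990 < 0 → new bracket [2.713370, 4.290000]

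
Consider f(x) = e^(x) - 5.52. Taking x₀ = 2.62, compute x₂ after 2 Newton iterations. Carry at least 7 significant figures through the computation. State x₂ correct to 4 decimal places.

1.7528

Newton update: x ← x − f(x)/f'(x).
f'(x) = e^(x)
x_0 = 2.620000: f = 8.215724, f' = 13.735724 → x_1 = 2.620000 - (8.215724)/(13.735724) = 2.021872
x_1 = 2.021872: f = 2.032448, f' = 7.552448 → x_2 = 2.021872 - (2.032448)/(7.552448) = 1.752761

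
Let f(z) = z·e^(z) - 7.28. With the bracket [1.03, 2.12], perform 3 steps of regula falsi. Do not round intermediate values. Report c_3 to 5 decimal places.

1.52452

f(1.030000) = -4.394902, f(2.120000) = 10.382011
step 1: c = 1.354184, f(c) = -2.034432 < 0 → new bracket [1.354184, 2.120000]
step 2: c = 1.479663, f(c) = -0.782110 < 0 → new bracket [1.479663, 2.120000]
step 3: c = 1.524522, f(c) = -0.277947 < 0 → new bracket [1.524522, 2.120000]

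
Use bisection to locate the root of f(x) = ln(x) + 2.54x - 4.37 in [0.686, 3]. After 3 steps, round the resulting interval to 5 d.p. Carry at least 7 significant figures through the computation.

[1.26450, 1.55375]

f(0.686000) = -3.004438, f(3.000000) = 4.348612 (opposite signs)
step 1: m = 1.843000, f(m) = 0.922615 > 0 → root in [0.686000, 1.843000]
step 2: m = 1.264500, f(m) = -0.923493 < 0 → root in [1.264500, 1.843000]
step 3: m = 1.553750, f(m) = 0.017196 > 0 → root in [1.264500, 1.553750]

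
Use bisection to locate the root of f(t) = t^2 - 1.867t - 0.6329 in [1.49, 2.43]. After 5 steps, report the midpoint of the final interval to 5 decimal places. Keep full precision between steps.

2.15094

f(1.490000) = -1.194630, f(2.430000) = 0.735190 (opposite signs)
step 1: m = 1.960000, f(m) = -0.450620 < 0 → root in [1.960000, 2.430000]
step 2: m = 2.195000, f(m) = 0.087060 > 0 → root in [1.960000, 2.195000]
step 3: m = 2.077500, f(m) = -0.195586 < 0 → root in [2.077500, 2.195000]
step 4: m = 2.136250, f(m) = -0.057715 < 0 → root in [2.136250, 2.195000]
step 5: m = 2.165625, f(m) = 0.013810 > 0 → root in [2.136250, 2.165625]
Midpoint of [2.136250, 2.165625] = 2.150938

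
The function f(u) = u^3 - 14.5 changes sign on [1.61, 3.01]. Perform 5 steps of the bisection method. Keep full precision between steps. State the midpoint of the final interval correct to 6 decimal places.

2.419375

f(1.610000) = -10.326719, f(3.010000) = 12.770901 (opposite signs)
step 1: m = 2.310000, f(m) = -2.173609 < 0 → root in [2.310000, 3.010000]
step 2: m = 2.660000, f(m) = 4.321096 > 0 → root in [2.310000, 2.660000]
step 3: m = 2.485000, f(m) = 0.845434 > 0 → root in [2.310000, 2.485000]
step 4: m = 2.397500, f(m) = -0.719155 < 0 → root in [2.397500, 2.485000]
step 5: m = 2.441250, f(m) = 0.049121 > 0 → root in [2.397500, 2.441250]
Midpoint of [2.397500, 2.441250] = 2.419375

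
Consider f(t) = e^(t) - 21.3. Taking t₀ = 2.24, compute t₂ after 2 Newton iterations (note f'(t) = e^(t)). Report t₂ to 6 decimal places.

3.145922

t_0 = 2.240000: f = -11.906669, f' = 9.393331 → t_1 = 2.240000 - (-11.906669)/(9.393331) = 3.507566
t_1 = 3.507566: f = 12.066958, f' = 33.366958 → t_2 = 3.507566 - (12.066958)/(33.366958) = 3.145922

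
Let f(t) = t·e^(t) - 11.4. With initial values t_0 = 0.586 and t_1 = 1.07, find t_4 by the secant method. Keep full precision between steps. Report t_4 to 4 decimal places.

Secant update: t_(k+1) = t_k − f(t_k)·(t_k − t_(k-1))/(f(t_k) − f(t_(k-1))).
f(t_0) = -10.347083, f(t_1) = -8.280544
t_2 = 1.070000 - (-8.280544)·(1.070000 - 0.586000)/(-8.280544 - (-10.347083)) = 3.009370; f(t_2) = 49.613826
t_3 = 3.009370 - (49.613826)·(3.009370 - 1.070000)/(49.613826 - (-8.280544)) = 1.347385; f(t_3) = -6.216135
t_4 = 1.347385 - (-6.216135)·(1.347385 - 3.009370)/(-6.216135 - (49.613826)) = 1.532431; f(t_4) = -4.305734

1.5324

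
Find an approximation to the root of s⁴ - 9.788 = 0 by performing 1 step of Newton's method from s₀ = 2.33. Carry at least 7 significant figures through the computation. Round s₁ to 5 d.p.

f'(s) = 4s³
s_0 = 2.330000: f = 19.684955, f' = 50.597348 → s_1 = 2.330000 - (19.684955)/(50.597348) = 1.940949

1.94095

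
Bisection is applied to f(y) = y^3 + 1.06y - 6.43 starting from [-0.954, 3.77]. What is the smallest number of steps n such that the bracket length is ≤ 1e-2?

Initial width b − a = 3.77 − -0.954 = 4.724000.
After n steps the width is (b−a)/2^n; need (b−a)/2^n ≤ 1e-2.
So n ≥ log₂(4.724000/1e-2) = log₂(472.4000) ≈ 8.8839.
Hence n = 9.

9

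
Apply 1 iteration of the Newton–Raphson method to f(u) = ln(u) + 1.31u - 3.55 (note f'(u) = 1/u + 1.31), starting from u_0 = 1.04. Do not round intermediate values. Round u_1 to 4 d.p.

1.9858

u_0 = 1.040000: f = -2.148379, f' = 2.271538 → u_1 = 1.040000 - (-2.148379)/(2.271538) = 1.985782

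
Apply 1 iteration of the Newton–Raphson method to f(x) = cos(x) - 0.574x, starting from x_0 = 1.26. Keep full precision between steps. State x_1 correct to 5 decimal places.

f'(x) = -sin(x) - 0.574
x_0 = 1.260000: f = -0.417423, f' = -1.526090 → x_1 = 1.260000 - (-0.417423)/(-1.526090) = 0.986476

0.98648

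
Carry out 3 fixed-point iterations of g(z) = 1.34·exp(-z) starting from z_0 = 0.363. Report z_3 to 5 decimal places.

0.79063

z_1 = g(0.363000) = 0.932086
z_2 = g(0.932086) = 0.527600
z_3 = g(0.527600) = 0.790626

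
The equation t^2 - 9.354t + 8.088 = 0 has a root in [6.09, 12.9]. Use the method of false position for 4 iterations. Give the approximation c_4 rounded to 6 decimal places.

f(6.090000) = -11.789760, f(12.900000) = 53.831400
step 1: c = 7.313512, f(c) = -6.835134 < 0 → new bracket [7.313512, 12.900000]
step 2: c = 7.942926, f(c) = -3.120054 < 0 → new bracket [7.942926, 12.900000]
step 3: c = 8.214497, f(c) = -1.272445 < 0 → new bracket [8.214497, 12.900000]
step 4: c = 8.322693, f(c) = -0.495249 < 0 → new bracket [8.322693, 12.900000]

8.322693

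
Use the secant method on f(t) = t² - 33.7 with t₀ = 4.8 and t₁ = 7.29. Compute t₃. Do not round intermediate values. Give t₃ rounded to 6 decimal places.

5.791039

f(t_0) = -10.660000, f(t_1) = 19.444100
t_2 = 7.290000 - (19.444100)·(7.290000 - 4.800000)/(19.444100 - (-10.660000)) = 5.681720; f(t_2) = -1.418053
t_3 = 5.681720 - (-1.418053)·(5.681720 - 7.290000)/(-1.418053 - (19.444100)) = 5.791039; f(t_3) = -0.163865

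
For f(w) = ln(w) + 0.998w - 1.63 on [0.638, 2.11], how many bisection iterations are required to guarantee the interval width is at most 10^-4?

14

Initial width b − a = 2.11 − 0.638 = 1.472000.
After n steps the width is (b−a)/2^n; need (b−a)/2^n ≤ 10^-4.
So n ≥ log₂(1.472000/10^-4) = log₂(14720.0000) ≈ 13.8455.
Hence n = 14.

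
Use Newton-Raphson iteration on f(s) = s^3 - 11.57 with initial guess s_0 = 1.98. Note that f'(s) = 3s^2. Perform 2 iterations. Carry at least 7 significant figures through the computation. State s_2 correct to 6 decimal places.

2.262510

s_0 = 1.980000: f = -3.807608, f' = 11.761200 → s_1 = 1.980000 - (-3.807608)/(11.761200) = 2.303743
s_1 = 2.303743: f = 0.656501, f' = 15.921698 → s_2 = 2.303743 - (0.656501)/(15.921698) = 2.262510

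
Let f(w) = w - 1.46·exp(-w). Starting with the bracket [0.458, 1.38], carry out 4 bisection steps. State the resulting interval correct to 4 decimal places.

[0.6885, 0.7461]

f(0.458000) = -0.465519, f(1.380000) = 1.012695 (opposite signs)
step 1: m = 0.919000, f(m) = 0.336580 > 0 → root in [0.458000, 0.919000]
step 2: m = 0.688500, f(m) = -0.044900 < 0 → root in [0.688500, 0.919000]
step 3: m = 0.803750, f(m) = 0.150185 > 0 → root in [0.688500, 0.803750]
step 4: m = 0.746125, f(m) = 0.053792 > 0 → root in [0.688500, 0.746125]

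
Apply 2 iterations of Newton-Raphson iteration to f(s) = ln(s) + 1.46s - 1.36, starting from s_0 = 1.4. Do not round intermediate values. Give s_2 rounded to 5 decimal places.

0.95950

f'(s) = 1/s + 1.46
s_0 = 1.400000: f = 1.020472, f' = 2.174286 → s_1 = 1.400000 - (1.020472)/(2.174286) = 0.930663
s_1 = 0.930663: f = -0.073089, f' = 2.534503 → s_2 = 0.930663 - (-0.073089)/(2.534503) = 0.959501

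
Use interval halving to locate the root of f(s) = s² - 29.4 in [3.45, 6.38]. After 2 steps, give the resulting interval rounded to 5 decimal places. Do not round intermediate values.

f(3.450000) = -17.497500, f(6.380000) = 11.304400 (opposite signs)
step 1: m = 4.915000, f(m) = -5.242775 < 0 → root in [4.915000, 6.380000]
step 2: m = 5.647500, f(m) = 2.494256 > 0 → root in [4.915000, 5.647500]

[4.91500, 5.64750]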